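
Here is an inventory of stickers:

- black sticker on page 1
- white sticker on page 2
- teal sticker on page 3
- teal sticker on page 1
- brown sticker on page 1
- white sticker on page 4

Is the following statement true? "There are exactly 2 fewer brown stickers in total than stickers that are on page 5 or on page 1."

There is 1 brown sticker.
There are 3 stickers on page 5 or on page 1.
The claim requires 3 − 1 (= 2) to equal 2, which holds.

True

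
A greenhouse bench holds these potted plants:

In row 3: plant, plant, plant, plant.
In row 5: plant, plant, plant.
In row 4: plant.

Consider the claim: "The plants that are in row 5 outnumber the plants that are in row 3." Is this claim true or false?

plants in row 5: 3.
plants in row 3: 4.
The claim requires 3 > 4, which does not hold.

False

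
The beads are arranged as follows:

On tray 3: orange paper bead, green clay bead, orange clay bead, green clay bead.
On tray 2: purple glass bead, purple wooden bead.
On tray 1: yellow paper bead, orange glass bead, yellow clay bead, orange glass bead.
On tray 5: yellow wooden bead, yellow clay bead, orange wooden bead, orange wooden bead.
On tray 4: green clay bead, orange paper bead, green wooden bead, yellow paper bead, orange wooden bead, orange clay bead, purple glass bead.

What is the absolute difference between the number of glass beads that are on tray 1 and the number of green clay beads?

glass beads on tray 1: 2. green clay beads: 3.
|2 − 3| = 3 − 2 = 1.

1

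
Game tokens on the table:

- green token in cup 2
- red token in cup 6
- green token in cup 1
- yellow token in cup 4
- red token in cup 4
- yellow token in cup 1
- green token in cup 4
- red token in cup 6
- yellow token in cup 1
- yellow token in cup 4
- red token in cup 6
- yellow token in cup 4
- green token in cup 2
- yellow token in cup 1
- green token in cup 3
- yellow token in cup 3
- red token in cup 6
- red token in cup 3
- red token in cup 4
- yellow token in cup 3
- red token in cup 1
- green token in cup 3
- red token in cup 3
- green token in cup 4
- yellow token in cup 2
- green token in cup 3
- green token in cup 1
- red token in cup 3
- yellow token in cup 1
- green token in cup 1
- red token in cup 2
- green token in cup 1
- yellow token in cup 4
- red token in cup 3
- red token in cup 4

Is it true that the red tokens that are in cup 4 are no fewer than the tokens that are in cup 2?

False

red tokens in cup 4: 3.
tokens in cup 2: 4.
The claim requires 3 ≥ 4, which does not hold.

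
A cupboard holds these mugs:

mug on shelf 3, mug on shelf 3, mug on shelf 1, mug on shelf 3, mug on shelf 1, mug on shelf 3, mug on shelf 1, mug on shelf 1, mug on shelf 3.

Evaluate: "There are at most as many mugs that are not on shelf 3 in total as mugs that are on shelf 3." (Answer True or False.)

True

|mugs that are not on shelf 3| = 4.
|mugs on shelf 3| = 5.
The claim requires 4 ≤ 5, which holds.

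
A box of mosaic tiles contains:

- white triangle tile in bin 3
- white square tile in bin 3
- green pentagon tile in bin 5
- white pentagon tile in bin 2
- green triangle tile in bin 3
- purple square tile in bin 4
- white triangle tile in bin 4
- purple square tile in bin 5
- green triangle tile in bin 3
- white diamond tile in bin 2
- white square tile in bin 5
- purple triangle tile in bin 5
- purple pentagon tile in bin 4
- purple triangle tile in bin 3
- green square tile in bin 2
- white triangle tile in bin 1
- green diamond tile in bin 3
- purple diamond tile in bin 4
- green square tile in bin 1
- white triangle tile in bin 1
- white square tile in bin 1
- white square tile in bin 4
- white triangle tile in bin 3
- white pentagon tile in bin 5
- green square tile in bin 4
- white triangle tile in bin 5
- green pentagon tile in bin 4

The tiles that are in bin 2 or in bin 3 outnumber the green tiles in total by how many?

2

tiles in bin 2 or in bin 3: 10.
green tiles: 8.
10 − 8 = 2.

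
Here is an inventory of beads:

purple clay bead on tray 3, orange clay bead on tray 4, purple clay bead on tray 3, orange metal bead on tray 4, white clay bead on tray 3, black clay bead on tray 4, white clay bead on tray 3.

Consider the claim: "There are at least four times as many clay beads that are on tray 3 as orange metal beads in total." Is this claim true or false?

True

clay beads on tray 3: 4.
orange metal beads: 1.
The claim requires 4 ≥ 4 × 1 = 4, which holds.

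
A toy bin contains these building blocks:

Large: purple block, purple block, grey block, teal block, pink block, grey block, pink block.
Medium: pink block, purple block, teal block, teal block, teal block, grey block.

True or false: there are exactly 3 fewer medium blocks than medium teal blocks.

False

|medium blocks| = 6.
|medium teal blocks| = 3.
The claim requires 3 − 6 (= -3) to equal 3, which does not hold.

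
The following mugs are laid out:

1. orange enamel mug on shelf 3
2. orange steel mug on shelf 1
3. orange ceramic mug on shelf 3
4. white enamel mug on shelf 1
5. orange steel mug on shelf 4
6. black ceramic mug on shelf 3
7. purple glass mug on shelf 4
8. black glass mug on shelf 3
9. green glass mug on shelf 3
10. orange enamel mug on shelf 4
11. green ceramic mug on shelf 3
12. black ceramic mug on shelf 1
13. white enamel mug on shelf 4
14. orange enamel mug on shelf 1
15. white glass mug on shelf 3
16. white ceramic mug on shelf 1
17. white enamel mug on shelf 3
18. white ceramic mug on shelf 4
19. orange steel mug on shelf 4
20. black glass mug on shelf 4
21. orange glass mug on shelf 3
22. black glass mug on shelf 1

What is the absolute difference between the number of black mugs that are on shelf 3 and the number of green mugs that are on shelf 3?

black mugs on shelf 3: 2. green mugs on shelf 3: 2.
|2 − 2| = 2 − 2 = 0.

0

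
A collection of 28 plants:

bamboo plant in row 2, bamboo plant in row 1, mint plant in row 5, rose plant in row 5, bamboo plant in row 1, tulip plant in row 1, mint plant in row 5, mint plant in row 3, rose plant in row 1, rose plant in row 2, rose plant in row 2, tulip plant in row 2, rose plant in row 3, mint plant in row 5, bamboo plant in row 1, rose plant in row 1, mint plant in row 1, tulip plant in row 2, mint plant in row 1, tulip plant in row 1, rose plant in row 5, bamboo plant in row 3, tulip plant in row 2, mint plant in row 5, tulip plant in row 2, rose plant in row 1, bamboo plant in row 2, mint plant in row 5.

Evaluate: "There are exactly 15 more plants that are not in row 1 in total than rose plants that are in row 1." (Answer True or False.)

True

|plants that are not in row 1| = 18.
|rose plants in row 1| = 3.
The claim requires 18 − 3 (= 15) to equal 15, which holds.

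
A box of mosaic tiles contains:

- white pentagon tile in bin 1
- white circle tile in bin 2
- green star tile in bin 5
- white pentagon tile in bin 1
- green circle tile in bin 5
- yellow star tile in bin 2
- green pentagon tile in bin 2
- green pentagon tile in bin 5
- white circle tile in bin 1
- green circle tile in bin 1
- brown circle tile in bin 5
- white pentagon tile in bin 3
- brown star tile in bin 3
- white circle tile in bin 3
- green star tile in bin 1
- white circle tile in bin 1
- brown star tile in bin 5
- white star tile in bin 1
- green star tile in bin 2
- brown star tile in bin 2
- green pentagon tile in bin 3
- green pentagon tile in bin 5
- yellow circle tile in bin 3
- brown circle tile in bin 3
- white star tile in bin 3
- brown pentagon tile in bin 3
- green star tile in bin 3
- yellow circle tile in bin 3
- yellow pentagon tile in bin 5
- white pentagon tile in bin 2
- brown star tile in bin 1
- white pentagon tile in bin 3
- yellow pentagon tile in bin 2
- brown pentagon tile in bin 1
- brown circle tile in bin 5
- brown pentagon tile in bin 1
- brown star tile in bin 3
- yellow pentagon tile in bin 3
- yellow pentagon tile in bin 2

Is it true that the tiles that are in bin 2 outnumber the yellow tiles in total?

True

|tiles in bin 2| = 8.
|yellow tiles| = 7.
The claim requires 8 > 7, which holds.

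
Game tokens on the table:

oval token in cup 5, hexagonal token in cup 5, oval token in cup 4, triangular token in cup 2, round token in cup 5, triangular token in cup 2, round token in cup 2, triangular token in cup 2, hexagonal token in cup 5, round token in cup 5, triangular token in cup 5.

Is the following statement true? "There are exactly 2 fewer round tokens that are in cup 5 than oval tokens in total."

|round tokens in cup 5| = 2.
|oval tokens| = 2.
The claim requires 2 − 2 (= 0) to equal 2, which does not hold.

False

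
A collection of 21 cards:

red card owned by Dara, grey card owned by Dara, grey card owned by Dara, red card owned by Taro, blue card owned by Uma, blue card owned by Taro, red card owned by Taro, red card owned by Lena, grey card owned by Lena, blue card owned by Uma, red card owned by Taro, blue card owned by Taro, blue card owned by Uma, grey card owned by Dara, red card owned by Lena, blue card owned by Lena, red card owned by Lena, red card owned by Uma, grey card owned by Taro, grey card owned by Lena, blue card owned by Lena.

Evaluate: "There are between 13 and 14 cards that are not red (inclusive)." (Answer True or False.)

|cards that are not red| = 13.
The claim requires 13 ≤ 13 ≤ 14, which holds.

True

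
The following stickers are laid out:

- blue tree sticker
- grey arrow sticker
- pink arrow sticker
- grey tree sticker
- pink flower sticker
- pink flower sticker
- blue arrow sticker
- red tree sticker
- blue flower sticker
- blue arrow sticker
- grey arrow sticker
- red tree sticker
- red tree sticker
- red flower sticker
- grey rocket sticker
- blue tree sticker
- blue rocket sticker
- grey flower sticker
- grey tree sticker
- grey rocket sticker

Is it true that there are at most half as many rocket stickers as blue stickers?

True

rocket stickers: 3.
blue stickers: 6.
The claim requires 2 × 3 = 6 ≤ 6, which holds.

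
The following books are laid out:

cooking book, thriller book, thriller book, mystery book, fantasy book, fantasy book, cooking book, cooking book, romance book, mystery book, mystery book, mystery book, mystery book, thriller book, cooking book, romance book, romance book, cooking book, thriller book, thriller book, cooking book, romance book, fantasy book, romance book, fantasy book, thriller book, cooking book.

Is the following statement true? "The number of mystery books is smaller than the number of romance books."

|mystery books| = 5.
|romance books| = 5.
The claim requires 5 < 5, which does not hold.

False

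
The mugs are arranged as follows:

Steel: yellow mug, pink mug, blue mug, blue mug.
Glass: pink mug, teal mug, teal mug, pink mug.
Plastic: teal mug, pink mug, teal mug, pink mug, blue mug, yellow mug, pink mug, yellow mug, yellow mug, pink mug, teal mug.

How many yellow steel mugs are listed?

1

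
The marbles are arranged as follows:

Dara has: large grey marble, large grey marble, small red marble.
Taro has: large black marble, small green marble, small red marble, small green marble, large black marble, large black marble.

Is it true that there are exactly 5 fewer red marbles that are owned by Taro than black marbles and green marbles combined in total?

False

|red marbles owned by Taro| = 1.
black marbles: 3; green marbles: 2; combined: 3 + 2 = 5.
The claim requires 5 − 1 (= 4) to equal 5, which does not hold.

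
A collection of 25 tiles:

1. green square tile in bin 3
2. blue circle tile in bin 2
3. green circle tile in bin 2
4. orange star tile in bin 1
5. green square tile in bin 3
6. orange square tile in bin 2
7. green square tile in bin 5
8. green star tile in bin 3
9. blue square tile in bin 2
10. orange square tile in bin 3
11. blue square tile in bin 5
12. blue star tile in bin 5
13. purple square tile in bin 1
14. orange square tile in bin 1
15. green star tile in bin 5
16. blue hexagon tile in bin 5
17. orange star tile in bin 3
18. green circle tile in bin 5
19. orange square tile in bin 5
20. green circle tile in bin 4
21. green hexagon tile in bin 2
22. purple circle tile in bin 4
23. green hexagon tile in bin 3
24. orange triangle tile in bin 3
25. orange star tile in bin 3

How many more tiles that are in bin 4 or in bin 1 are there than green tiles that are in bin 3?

tiles in bin 4 or in bin 1: 5.
green tiles in bin 3: 4.
5 − 4 = 1.

1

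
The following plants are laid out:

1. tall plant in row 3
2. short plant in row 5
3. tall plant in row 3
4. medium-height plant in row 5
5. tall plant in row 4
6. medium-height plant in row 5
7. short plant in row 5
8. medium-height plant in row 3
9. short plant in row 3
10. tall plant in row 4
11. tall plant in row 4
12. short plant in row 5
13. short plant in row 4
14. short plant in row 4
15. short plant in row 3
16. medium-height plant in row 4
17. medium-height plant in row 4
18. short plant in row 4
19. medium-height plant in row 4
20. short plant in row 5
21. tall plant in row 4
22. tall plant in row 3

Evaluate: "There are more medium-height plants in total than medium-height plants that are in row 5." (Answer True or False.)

True

|medium-height plants| = 6.
|medium-height plants in row 5| = 2.
The claim requires 6 > 2, which holds.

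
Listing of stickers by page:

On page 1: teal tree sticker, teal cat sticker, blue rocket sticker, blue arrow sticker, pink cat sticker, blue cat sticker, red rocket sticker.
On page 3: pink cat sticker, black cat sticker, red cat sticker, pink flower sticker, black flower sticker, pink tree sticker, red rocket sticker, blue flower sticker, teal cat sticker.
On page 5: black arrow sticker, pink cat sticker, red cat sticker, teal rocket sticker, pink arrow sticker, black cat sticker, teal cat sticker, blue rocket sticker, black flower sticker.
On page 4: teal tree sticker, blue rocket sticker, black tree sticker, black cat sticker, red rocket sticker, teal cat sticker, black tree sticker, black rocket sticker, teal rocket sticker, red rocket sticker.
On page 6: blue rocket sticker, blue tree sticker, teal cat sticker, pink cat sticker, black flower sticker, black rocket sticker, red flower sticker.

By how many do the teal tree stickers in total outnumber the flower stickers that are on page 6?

0

teal tree stickers: 2.
flower stickers on page 6: 2.
2 − 2 = 0.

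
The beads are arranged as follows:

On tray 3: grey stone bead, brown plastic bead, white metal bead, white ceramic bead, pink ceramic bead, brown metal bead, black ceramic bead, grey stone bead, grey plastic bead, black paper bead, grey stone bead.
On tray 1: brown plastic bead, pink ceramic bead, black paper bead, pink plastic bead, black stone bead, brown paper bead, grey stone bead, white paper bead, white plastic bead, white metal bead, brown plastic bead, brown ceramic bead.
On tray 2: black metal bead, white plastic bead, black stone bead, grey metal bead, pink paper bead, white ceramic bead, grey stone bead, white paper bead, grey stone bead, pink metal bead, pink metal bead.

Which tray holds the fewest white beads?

Counts by tray (restricted to white beads): tray 2→3, tray 1→3, tray 3→2.
The minimum is 2, held uniquely by tray 3.

tray 3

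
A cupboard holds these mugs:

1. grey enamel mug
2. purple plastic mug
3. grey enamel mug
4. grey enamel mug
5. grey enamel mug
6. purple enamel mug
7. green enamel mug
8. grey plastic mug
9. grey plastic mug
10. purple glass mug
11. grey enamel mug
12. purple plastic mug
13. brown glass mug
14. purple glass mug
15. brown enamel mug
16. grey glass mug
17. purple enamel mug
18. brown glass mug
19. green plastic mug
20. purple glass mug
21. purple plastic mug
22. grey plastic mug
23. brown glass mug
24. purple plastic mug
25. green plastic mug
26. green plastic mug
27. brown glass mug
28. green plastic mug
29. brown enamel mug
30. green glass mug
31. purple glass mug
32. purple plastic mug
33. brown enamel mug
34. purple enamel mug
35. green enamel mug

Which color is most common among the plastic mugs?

Counts by color (restricted to plastic mugs): purple 5, green 4, grey 3.
The maximum is 5, held uniquely by purple.

purple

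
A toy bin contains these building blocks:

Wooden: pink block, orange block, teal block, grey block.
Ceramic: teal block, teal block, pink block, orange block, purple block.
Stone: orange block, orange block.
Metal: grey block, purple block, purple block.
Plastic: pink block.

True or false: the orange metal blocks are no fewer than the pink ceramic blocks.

orange metal blocks: 0.
pink ceramic blocks: 1.
The claim requires 0 ≥ 1, which does not hold.

False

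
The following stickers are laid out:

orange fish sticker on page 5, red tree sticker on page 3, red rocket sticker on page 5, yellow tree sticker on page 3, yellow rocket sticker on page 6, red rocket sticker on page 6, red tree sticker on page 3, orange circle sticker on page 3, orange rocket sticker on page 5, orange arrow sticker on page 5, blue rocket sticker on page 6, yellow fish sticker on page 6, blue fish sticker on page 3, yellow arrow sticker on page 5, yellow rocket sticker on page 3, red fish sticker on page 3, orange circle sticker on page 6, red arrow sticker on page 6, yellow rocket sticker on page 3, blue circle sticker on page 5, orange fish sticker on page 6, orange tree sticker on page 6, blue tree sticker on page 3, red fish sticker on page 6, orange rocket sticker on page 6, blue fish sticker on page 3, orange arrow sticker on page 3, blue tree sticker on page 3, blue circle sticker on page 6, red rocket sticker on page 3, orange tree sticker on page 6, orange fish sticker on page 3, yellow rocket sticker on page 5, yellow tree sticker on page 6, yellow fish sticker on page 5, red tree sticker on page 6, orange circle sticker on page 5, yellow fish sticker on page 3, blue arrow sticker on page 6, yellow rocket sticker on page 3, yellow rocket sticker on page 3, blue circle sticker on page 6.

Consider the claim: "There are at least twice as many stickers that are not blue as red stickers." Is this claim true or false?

stickers that are not blue: 33.
red stickers: 9.
The claim requires 33 ≥ 2 × 9 = 18, which holds.

True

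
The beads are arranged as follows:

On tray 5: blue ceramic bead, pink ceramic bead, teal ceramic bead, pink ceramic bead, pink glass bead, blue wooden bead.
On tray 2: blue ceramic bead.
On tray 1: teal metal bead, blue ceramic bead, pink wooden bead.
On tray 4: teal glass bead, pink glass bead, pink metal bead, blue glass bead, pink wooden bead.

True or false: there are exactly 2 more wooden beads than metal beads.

False

wooden beads: 3.
metal beads: 2.
The claim requires 3 − 2 (= 1) to equal 2, which does not hold.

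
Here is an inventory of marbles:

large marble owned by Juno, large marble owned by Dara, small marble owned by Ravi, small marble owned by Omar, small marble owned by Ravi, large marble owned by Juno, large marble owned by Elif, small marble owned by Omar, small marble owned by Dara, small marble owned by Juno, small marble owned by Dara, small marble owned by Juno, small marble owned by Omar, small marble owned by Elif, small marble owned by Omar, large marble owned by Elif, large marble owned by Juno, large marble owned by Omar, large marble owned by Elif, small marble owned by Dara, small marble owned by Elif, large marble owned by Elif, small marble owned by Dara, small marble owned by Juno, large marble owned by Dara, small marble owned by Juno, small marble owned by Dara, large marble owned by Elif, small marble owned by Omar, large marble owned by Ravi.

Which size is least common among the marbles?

Counts by size: small 18, large 12.
The minimum is 12, held uniquely by large.

large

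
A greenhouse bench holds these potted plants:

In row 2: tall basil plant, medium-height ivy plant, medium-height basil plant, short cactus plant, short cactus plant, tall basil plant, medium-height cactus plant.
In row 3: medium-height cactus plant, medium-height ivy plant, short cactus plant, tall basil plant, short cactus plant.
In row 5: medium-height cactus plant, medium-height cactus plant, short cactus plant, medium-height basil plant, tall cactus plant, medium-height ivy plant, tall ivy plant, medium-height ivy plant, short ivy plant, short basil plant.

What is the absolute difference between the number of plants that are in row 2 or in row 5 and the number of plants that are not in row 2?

2

plants in row 2 or in row 5: 17. plants that are not in row 2: 15.
|17 − 15| = 17 − 15 = 2.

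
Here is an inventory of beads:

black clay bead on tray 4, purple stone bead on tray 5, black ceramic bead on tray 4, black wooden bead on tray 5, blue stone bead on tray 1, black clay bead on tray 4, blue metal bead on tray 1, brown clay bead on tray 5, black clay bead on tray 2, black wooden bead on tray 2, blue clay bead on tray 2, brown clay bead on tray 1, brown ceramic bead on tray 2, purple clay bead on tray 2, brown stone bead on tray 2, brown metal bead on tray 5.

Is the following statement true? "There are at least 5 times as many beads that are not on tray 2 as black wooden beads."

|beads that are not on tray 2| = 10.
|black wooden beads| = 2.
The claim requires 10 ≥ 5 × 2 = 10, which holds.

True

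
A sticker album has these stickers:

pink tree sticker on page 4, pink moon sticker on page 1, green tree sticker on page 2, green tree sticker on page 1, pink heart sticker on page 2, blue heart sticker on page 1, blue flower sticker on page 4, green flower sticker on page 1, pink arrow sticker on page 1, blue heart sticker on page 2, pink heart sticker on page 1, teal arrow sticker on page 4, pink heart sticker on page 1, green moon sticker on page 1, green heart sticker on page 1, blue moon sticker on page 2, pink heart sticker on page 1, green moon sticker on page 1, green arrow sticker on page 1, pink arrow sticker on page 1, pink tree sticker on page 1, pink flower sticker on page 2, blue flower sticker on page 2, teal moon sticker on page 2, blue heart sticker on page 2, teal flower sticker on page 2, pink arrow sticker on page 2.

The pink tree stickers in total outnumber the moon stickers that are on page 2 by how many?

pink tree stickers: 2.
moon stickers on page 2: 2.
2 − 2 = 0.

0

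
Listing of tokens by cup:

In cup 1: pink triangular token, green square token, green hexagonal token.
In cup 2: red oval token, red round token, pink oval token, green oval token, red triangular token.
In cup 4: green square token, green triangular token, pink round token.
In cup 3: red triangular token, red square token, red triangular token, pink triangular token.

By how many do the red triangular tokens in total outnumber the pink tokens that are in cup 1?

red triangular tokens: 3.
pink tokens in cup 1: 1.
3 − 1 = 2.

2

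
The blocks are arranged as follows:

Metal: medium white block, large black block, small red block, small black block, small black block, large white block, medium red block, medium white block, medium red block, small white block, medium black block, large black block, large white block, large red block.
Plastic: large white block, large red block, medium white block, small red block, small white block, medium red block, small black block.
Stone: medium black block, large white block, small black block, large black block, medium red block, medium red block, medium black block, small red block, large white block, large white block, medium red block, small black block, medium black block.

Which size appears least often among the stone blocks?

small

Counts by size (restricted to stone blocks): medium 6, large 4, small 3.
The minimum is 3, held uniquely by small.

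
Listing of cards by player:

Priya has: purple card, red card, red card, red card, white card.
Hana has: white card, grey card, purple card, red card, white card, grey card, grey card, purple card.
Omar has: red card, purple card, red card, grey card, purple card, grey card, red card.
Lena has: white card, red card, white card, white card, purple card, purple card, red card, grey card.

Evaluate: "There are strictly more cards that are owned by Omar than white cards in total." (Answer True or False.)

|cards owned by Omar| = 7.
|white cards| = 6.
The claim requires 7 > 6, which holds.

True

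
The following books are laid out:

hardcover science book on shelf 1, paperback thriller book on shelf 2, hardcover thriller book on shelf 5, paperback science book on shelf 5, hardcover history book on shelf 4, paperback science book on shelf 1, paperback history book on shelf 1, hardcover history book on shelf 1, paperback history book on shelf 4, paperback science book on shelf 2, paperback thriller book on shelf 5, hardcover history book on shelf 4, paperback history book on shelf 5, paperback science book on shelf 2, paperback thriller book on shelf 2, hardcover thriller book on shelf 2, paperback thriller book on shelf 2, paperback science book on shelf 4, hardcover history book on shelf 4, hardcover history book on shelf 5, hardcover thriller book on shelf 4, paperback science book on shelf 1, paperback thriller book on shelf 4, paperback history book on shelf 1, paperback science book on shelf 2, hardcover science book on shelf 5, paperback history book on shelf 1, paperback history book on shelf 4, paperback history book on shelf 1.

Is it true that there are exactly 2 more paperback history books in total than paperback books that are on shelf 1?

|paperback history books| = 7.
|paperback books on shelf 1| = 6.
The claim requires 7 − 6 (= 1) to equal 2, which does not hold.

False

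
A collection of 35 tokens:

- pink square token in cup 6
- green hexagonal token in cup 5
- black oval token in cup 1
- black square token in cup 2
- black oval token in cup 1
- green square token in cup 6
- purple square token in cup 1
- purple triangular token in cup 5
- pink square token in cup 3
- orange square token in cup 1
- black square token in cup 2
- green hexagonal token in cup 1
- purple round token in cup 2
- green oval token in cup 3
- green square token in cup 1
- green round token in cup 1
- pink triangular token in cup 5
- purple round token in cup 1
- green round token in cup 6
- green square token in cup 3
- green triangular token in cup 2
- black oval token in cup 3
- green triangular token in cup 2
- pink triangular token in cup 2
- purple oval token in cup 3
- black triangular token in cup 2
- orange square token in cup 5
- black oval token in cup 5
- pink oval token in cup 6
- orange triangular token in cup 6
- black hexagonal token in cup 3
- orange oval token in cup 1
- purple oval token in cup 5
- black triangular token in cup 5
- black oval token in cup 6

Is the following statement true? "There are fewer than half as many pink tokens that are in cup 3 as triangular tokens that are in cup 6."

False

There is 1 pink token in cup 3.
There is 1 triangular token in cup 6.
The claim requires 2 × 1 = 2 < 1, which does not hold.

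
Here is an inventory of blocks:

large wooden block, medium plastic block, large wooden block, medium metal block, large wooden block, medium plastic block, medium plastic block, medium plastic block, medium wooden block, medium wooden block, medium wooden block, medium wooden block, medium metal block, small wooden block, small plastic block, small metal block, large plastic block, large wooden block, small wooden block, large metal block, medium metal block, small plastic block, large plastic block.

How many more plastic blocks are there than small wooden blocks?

plastic blocks: 8.
small wooden blocks: 2.
8 − 2 = 6.

6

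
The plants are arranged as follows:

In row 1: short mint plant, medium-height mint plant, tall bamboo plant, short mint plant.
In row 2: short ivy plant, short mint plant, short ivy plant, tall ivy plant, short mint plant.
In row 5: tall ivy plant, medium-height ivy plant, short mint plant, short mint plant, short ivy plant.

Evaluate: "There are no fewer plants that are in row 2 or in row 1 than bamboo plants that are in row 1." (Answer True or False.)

True

|plants in row 2 or in row 1| = 9.
|bamboo plants in row 1| = 1.
The claim requires 9 ≥ 1, which holds.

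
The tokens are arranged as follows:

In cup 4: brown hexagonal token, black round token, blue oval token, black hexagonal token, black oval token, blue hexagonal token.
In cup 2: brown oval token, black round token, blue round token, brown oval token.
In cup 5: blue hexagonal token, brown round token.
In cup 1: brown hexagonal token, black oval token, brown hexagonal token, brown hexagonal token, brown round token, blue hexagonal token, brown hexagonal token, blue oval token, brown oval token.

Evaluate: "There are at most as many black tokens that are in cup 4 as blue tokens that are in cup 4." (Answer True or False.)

False

There are 3 black tokens in cup 4.
There are 2 blue tokens in cup 4.
The claim requires 3 ≤ 2, which does not hold.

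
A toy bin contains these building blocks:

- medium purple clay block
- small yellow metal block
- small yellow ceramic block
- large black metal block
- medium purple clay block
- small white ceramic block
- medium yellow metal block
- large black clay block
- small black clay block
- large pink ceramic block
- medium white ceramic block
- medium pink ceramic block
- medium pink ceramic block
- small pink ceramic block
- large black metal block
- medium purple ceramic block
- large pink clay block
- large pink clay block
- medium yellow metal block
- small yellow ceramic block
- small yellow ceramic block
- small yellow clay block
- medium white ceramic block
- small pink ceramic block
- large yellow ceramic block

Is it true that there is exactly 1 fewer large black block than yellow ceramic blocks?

True

|large black blocks| = 3.
|yellow ceramic blocks| = 4.
The claim requires 4 − 3 (= 1) to equal 1, which holds.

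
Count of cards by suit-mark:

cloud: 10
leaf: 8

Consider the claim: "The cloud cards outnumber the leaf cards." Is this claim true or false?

True

|cloud cards| = 10.
|leaf cards| = 8.
The claim requires 10 > 8, which holds.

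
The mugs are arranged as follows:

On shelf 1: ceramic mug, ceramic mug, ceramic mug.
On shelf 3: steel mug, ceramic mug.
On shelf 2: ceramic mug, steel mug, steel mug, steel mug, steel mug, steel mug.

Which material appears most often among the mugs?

steel

Counts by material: steel 6, ceramic 5.
The maximum is 6, held uniquely by steel.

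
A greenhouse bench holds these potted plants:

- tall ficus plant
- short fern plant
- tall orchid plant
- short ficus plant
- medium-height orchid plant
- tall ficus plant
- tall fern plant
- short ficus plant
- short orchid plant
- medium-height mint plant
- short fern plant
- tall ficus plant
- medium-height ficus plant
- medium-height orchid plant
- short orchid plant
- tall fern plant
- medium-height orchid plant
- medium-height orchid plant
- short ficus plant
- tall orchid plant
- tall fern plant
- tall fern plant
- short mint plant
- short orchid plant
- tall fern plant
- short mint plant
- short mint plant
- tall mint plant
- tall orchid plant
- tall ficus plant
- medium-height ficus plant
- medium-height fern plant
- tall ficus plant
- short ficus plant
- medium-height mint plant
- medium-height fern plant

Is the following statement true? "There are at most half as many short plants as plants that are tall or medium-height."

short plants: 12.
plants that are tall or medium-height: 24.
The claim requires 2 × 12 = 24 ≤ 24, which holds.

True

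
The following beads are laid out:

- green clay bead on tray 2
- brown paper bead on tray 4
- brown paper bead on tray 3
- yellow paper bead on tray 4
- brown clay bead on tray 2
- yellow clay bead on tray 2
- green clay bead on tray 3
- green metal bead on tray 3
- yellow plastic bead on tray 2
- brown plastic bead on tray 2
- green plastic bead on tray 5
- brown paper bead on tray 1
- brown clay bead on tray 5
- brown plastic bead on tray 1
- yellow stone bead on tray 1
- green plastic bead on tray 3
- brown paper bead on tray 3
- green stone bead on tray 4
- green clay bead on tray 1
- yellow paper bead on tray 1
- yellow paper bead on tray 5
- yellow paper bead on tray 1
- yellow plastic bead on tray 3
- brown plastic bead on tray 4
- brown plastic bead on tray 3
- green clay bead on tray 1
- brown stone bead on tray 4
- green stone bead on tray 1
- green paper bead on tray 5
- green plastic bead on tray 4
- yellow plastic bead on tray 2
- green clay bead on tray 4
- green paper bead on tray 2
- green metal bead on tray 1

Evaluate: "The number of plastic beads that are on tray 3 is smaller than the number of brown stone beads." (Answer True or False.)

There are 3 plastic beads on tray 3.
There is 1 brown stone bead.
The claim requires 3 < 1, which does not hold.

False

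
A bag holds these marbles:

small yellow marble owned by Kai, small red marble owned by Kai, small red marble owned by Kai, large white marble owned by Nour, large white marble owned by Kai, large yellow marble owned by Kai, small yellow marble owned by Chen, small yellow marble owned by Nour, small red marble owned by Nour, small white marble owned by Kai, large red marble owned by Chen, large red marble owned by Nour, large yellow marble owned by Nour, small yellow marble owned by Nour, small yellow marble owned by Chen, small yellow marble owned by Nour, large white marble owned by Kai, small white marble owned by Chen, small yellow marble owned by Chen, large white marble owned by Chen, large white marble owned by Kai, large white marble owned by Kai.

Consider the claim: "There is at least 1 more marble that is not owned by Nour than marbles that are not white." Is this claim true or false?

marbles that are not owned by Nour: 15.
marbles that are not white: 14.
The claim requires 15 − 14 = 1 ≥ 1, which holds.

True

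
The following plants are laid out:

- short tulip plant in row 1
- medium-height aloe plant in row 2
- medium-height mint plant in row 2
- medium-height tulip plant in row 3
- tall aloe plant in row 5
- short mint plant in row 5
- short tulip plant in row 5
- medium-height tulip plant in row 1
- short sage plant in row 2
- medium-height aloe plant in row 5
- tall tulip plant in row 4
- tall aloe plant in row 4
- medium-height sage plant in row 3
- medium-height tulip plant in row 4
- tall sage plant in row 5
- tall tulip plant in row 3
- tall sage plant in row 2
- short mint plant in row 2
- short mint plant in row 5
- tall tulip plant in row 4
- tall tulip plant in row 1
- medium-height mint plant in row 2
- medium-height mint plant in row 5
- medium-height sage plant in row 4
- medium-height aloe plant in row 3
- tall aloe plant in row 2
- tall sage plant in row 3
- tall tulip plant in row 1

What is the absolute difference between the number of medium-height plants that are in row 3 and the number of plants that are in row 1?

1

medium-height plants in row 3: 3. plants in row 1: 4.
|3 − 4| = 4 − 3 = 1.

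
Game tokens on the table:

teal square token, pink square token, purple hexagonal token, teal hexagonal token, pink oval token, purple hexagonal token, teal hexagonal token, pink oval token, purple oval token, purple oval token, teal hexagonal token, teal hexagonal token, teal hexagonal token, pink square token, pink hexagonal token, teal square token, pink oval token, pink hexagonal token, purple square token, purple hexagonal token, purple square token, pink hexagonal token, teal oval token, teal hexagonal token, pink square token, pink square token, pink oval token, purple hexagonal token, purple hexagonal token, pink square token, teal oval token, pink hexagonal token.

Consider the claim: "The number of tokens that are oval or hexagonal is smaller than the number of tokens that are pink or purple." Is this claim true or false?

False

There are 23 tokens that are oval or hexagonal.
There are 22 tokens that are pink or purple.
The claim requires 23 < 22, which does not hold.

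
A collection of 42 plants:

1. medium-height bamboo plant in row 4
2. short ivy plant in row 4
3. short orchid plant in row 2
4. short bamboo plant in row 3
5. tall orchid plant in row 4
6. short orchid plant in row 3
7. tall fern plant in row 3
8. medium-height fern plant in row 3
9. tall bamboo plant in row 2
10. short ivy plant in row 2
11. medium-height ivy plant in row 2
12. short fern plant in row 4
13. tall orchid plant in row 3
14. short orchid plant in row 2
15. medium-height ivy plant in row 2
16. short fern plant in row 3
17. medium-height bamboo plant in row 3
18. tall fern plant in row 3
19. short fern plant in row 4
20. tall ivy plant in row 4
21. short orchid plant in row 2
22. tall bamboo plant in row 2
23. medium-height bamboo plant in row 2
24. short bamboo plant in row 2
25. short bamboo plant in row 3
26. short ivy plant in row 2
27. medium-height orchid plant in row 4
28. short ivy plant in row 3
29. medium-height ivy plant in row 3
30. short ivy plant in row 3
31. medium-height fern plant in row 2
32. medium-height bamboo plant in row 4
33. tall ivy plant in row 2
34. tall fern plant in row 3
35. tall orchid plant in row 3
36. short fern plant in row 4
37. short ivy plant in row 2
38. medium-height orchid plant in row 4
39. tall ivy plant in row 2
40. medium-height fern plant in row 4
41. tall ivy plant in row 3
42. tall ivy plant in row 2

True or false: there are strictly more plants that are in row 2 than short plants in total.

|plants in row 2| = 16.
|short plants| = 17.
The claim requires 16 > 17, which does not hold.

False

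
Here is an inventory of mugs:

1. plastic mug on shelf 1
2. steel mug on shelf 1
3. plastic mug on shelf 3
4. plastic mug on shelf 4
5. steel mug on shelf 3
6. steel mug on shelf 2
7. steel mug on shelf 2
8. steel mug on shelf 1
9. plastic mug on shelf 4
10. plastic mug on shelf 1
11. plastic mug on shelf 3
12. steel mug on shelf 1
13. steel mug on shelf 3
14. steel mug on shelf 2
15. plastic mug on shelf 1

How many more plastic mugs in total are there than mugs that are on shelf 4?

plastic mugs: 7.
mugs on shelf 4: 2.
7 − 2 = 5.

5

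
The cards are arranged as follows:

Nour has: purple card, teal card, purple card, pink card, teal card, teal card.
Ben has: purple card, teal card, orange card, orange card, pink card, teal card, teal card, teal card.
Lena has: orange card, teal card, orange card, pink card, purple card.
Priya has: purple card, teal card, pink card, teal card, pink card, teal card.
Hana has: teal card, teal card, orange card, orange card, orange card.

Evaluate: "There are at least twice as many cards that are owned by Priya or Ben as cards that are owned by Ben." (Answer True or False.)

False

cards owned by Priya or Ben: 14.
cards owned by Ben: 8.
The claim requires 14 ≥ 2 × 8 = 16, which does not hold.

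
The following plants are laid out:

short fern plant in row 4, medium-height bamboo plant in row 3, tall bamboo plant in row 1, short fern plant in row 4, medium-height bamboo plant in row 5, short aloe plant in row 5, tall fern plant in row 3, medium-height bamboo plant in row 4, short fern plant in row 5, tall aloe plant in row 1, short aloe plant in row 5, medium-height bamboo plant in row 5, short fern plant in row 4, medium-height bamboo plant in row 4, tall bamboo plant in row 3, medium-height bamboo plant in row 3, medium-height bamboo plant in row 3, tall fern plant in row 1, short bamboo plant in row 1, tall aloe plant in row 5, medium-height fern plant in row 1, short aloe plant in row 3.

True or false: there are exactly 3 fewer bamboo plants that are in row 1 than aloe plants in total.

True

bamboo plants in row 1: 2.
aloe plants: 5.
The claim requires 5 − 2 (= 3) to equal 3, which holds.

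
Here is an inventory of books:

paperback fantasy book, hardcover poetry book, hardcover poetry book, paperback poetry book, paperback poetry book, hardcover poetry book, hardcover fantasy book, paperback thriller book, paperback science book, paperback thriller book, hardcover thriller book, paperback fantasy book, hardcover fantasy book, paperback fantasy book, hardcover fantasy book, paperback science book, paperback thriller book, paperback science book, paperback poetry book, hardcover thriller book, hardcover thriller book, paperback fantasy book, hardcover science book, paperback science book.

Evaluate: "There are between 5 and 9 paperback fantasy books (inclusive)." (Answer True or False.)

paperback fantasy books: 4.
The claim requires 5 ≤ 4 ≤ 9, which does not hold.

False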